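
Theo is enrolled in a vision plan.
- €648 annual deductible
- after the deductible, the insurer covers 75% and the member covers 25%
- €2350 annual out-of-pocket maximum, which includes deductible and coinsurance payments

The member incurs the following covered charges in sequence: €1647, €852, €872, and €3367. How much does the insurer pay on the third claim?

€654

Claim 1 (€1647): €648 to deductible, leaving €999; 25% of €999 = €249.75. Cost to member: €897.75. OOP to date €897.75. Insurer: €1647 − €897.75 = €749.25.
Claim 2 (€852): deductible met; 25% of €852 = €213. Cost to member: €213. OOP to date €1110.75. Plan pays €852 − €213 = €639.
Claim 3 (€872): 25% coinsurance on €872 = €218. Member owes €218 (running OOP €1328.75). Plan pays €872 − €218 = €654.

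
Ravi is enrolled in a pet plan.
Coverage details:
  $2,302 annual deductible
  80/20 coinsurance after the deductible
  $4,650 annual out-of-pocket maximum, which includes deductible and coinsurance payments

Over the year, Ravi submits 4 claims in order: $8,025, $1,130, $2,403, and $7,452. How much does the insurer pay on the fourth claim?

$6,955.20

Bill 1, $8,025: $2,302 to deductible, leaving $5,723; 20% of $5,723 = $1,144.60. Cost to owner: $3,446.60. OOP to date $3,446.60. Insurer: $8,025 − $3,446.60 = $4,578.40.
Bill 2, $1,130: deductible met; 20% of $1,130 = $226. Owner pays $226; OOP now $3,672.60. Insurer: $1,130 − $226 = $904.
Bill 3, $2,403: deductible met; 20% of $2,403 = $480.60. Owner pays $480.60; OOP now $4,153.20. Insurer: $2,403 − $480.60 = $1,922.40.
Bill 4, $7,452: 20% coinsurance on $7,452 = $1,490.40. Adding that to $4,153.20 gives $5,643.60, past the $4,650 cap; owner pays only $4,650 − $4,153.20 = $496.80. Plan pays $7,452 − $496.80 = $6,955.20.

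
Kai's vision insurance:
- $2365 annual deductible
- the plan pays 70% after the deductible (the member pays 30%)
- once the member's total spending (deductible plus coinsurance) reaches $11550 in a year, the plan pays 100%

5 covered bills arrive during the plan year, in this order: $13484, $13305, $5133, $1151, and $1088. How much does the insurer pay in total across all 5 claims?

$22611

Claim 1 ($13484): $2365 to deductible, leaving $11119; coinsurance $11119 × 30% = $3335.70. Member pays $5700.70; OOP now $5700.70. Plan pays $13484 − $5700.70 = $7783.30.
Claim 2 ($13305): deductible met; 30% of $13305 = $3991.50. Cost to member: $3991.50. OOP to date $9692.20. Plan pays $13305 − $3991.50 = $9313.50.
Claim 3 ($5133): 30% coinsurance on $5133 = $1539.90. Member owes $1539.90 (running OOP $11232.10). Plan pays $5133 − $1539.90 = $3593.10.
Claim 4 ($1151): deductible already satisfied, so member's share is 30% × $1151 = $345.30. Adding that to $11232.10 gives $11577.40, past the $11550 cap; member pays only $11550 − $11232.10 = $317.90. Plan pays $1151 − $317.90 = $833.10.
Claim 5 ($1088): deductible already satisfied, so member's share is 30% × $1088 = $326.40. Adding that to $11550 gives $11876.40, past the $11550 cap; member pays only $11550 − $11550 = $0. Plan pays $1088 − $0 = $1088.
Insurer total: $7783.30 + $9313.50 + $3593.10 + $833.10 + $1088 = $22611.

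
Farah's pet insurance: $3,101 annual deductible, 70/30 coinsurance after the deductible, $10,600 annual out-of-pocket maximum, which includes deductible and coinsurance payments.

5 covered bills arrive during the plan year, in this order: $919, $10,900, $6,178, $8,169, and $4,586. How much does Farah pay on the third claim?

$1,853.40

Claim 1 ($919): entire amount goes to the deductible. Owner owes $919 (running OOP $919).
Claim 2 ($10,900): $2,182 finishes the deductible; $8,718 goes to coinsurance; 30% of $8,718 = $2,615.40. Cost to owner: $4,797.40. OOP to date $5,716.40.
Claim 3 ($6,178): deductible met; 30% of $6,178 = $1,853.40. Owner pays $1,853.40; OOP now $7,569.80.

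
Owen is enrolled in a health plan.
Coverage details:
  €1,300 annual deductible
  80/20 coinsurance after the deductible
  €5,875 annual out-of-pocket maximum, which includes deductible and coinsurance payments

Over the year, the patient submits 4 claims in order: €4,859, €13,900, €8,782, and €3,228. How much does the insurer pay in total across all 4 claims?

#1 (€4,859): €1,300 finishes the deductible; €3,559 goes to coinsurance; 20% of €3,559 = €711.80. Patient owes €2,011.80 (running OOP €2,011.80). Plan pays €4,859 − €2,011.80 = €2,847.20.
#2 (€13,900): 20% coinsurance on €13,900 = €2,780. Patient owes €2,780 (running OOP €4,791.80). Plan pays €13,900 − €2,780 = €11,120.
#3 (€8,782): deductible met; 20% of €8,782 = €1,756.40. OOP would hit €6,548.20 > €5,875, so the cap limits the patient to €5,875 − €4,791.80 = €1,083.20. Insurer: €8,782 − €1,083.20 = €7,698.80.
#4 (€3,228): deductible already satisfied, so patient's share is 20% × €3,228 = €645.60. OOP would hit €6,520.60 > €5,875, so the cap limits the patient to €5,875 − €5,875 = €0. Insurer: €3,228 − €0 = €3,228.
Insurer total = bills − patient's total = €30,769 − €5,875 = €24,894.

€24,894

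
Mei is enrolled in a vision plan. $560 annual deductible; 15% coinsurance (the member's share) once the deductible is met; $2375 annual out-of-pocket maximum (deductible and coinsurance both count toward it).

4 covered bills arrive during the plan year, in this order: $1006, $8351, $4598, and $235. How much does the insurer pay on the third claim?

$4102.55

Claim 1 — $1006: $560 to deductible, leaving $446; member's 15% is $66.90. Member owes $626.90 (running OOP $626.90). Plan pays $1006 − $626.90 = $379.10.
Claim 2 — $8351: 15% coinsurance on $8351 = $1252.65. Cost to member: $1252.65. OOP to date $1879.55. Plan pays $8351 − $1252.65 = $7098.35.
Claim 3 — $4598: deductible already satisfied, so member's share is 15% × $4598 = $689.70. That would push OOP to $2569.25, over the $2375 cap, so member pays $2375 − $1879.55 = $495.45. Plan pays $4598 − $495.45 = $4102.55.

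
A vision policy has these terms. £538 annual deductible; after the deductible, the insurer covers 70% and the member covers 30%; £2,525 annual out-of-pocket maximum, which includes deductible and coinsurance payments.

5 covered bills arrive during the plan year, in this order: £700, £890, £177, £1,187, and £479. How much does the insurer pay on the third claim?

£123.90

#1 (£700): £538 to deductible, leaving £162; 30% of £162 = £48.60. Member pays £586.60; OOP now £586.60. Insurer: £700 − £586.60 = £113.40.
#2 (£890): deductible already satisfied, so member's share is 30% × £890 = £267. Member owes £267 (running OOP £853.60). Plan pays £890 − £267 = £623.
#3 (£177): deductible met; 30% of £177 = £53.10. Member owes £53.10 (running OOP £906.70). Plan pays £177 − £53.10 = £123.90.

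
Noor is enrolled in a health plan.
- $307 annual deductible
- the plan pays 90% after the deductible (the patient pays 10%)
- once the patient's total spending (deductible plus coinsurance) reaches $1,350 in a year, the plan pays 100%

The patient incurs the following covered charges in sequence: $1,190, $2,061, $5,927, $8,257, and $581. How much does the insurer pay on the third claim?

Claim 1 — $1,190: deductible takes $307, $883 remains; 10% of $883 = $88.30. Cost to patient: $395.30. OOP to date $395.30. Insurer: $1,190 − $395.30 = $794.70.
Claim 2 — $2,061: deductible already satisfied, so patient's share is 10% × $2,061 = $206.10. Patient pays $206.10; OOP now $601.40. Insurer: $2,061 − $206.10 = $1,854.90.
Claim 3 — $5,927: 10% coinsurance on $5,927 = $592.70. Cost to patient: $592.70. OOP to date $1,194.10. Insurer: $5,927 − $592.70 = $5,334.30.

$5,334.30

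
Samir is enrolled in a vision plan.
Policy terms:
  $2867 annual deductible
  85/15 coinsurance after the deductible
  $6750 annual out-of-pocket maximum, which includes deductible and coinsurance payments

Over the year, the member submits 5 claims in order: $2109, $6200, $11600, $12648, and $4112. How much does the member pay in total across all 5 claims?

$6750

Claim 1 — $2109: all of it applies to the deductible. Cost to member: $2109. OOP to date $2109.
Claim 2 — $6200: $758 finishes the deductible; $5442 goes to coinsurance; member's 15% is $816.30. Member pays $1574.30; OOP now $3683.30.
Claim 3 — $11600: 15% coinsurance on $11600 = $1740. Member owes $1740 (running OOP $5423.30).
Claim 4 — $12648: 15% coinsurance on $12648 = $1897.20. That would push OOP to $7320.50, over the $6750 cap, so member pays $6750 − $5423.30 = $1326.70.
Claim 5 — $4112: deductible met; 15% of $4112 = $616.80. Adding that to $6750 gives $7366.80, past the $6750 cap; member pays only $6750 − $6750 = $0.
Total paid by the member: $2109 + $1574.30 + $1740 + $1326.70 + $0 = $6750.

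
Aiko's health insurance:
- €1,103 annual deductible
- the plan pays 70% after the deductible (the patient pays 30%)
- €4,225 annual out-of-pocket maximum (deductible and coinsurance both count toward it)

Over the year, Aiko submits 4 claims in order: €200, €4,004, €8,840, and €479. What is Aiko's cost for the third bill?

Bill 1, €200: all of it applies to the deductible. Patient owes €200 (running OOP €200).
Bill 2, €4,004: €903 to deductible, leaving €3,101; patient's 30% is €930.30. Cost to patient: €1,833.30. OOP to date €2,033.30.
Bill 3, €8,840: deductible already satisfied, so patient's share is 30% × €8,840 = €2,652. That would push OOP to €4,685.30, over the €4,225 cap, so patient pays €4,225 − €2,033.30 = €2,191.70.

€2,191.70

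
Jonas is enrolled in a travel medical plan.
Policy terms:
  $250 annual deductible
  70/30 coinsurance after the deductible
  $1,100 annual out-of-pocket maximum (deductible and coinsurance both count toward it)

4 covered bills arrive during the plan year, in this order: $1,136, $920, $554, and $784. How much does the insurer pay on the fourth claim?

$642

#1 ($1,136): $250 to deductible, leaving $886; traveler's 30% is $265.80. Traveler pays $515.80; OOP now $515.80. Plan pays $1,136 − $515.80 = $620.20.
#2 ($920): 30% coinsurance on $920 = $276. Traveler pays $276; OOP now $791.80. Insurer: $920 − $276 = $644.
#3 ($554): deductible met; 30% of $554 = $166.20. Traveler pays $166.20; OOP now $958. Plan pays $554 − $166.20 = $387.80.
#4 ($784): deductible met; 30% of $784 = $235.20. OOP would hit $1,193.20 > $1,100, so the cap limits the traveler to $1,100 − $958 = $142. Insurer: $784 − $142 = $642.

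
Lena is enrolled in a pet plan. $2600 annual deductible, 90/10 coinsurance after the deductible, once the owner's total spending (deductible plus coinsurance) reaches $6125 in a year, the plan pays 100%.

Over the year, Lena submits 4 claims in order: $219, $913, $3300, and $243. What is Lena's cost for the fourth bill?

$24.30

Claim 1 ($219): fully absorbed by the deductible. Owner pays $219; OOP now $219.
Claim 2 ($913): fully absorbed by the deductible. Owner owes $913 (running OOP $1132).
Claim 3 ($3300): deductible takes $1468, $1832 remains; owner's 10% is $183.20. Owner owes $1651.20 (running OOP $2783.20).
Claim 4 ($243): deductible already satisfied, so owner's share is 10% × $243 = $24.30. Owner pays $24.30; OOP now $2807.50.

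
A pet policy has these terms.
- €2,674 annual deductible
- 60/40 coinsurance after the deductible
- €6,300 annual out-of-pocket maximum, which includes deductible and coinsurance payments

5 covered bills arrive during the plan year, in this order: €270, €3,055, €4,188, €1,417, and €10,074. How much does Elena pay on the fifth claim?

€1,123.60

Claim 1 — €270: entire amount goes to the deductible. Cost to owner: €270. OOP to date €270.
Claim 2 — €3,055: deductible takes €2,404, €651 remains; owner's 40% is €260.40. Cost to owner: €2,664.40. OOP to date €2,934.40.
Claim 3 — €4,188: deductible met; 40% of €4,188 = €1,675.20. Cost to owner: €1,675.20. OOP to date €4,609.60.
Claim 4 — €1,417: deductible already satisfied, so owner's share is 40% × €1,417 = €566.80. Owner pays €566.80; OOP now €5,176.40.
Claim 5 — €10,074: 40% coinsurance on €10,074 = €4,029.60. Adding that to €5,176.40 gives €9,206, past the €6,300 cap; owner pays only €6,300 − €5,176.40 = €1,123.60.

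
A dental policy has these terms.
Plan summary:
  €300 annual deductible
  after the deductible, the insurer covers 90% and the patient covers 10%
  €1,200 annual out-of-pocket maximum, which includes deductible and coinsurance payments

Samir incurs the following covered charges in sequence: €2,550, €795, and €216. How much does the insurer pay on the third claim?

Bill 1, €2,550: deductible takes €300, €2,250 remains; coinsurance €2,250 × 10% = €225. Patient owes €525 (running OOP €525). Insurer: €2,550 − €525 = €2,025.
Bill 2, €795: deductible already satisfied, so patient's share is 10% × €795 = €79.50. Patient pays €79.50; OOP now €604.50. Plan pays €795 − €79.50 = €715.50.
Bill 3, €216: deductible already satisfied, so patient's share is 10% × €216 = €21.60. Patient owes €21.60 (running OOP €626.10). Plan pays €216 − €21.60 = €194.40.

€194.40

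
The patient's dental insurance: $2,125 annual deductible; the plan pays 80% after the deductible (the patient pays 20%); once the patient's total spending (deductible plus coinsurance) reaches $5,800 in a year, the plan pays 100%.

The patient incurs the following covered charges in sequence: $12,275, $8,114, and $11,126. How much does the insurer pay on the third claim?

$11,103.80

Claim 1 — $12,275: $2,125 to deductible, leaving $10,150; patient's 20% is $2,030. Patient owes $4,155 (running OOP $4,155). Insurer: $12,275 − $4,155 = $8,120.
Claim 2 — $8,114: deductible already satisfied, so patient's share is 20% × $8,114 = $1,622.80. Patient pays $1,622.80; OOP now $5,777.80. Insurer: $8,114 − $1,622.80 = $6,491.20.
Claim 3 — $11,126: deductible met; 20% of $11,126 = $2,225.20. Adding that to $5,777.80 gives $8,003, past the $5,800 cap; patient pays only $5,800 − $5,777.80 = $22.20. Insurer: $11,126 − $22.20 = $11,103.80.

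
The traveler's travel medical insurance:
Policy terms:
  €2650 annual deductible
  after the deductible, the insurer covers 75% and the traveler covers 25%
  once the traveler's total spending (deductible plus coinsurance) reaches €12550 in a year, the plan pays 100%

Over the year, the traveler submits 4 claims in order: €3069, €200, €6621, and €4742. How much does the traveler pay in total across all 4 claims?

#1 (€3069): €2650 finishes the deductible; €419 goes to coinsurance; traveler's 25% is €104.75. Cost to traveler: €2754.75. OOP to date €2754.75.
#2 (€200): deductible already satisfied, so traveler's share is 25% × €200 = €50. Cost to traveler: €50. OOP to date €2804.75.
#3 (€6621): deductible met; 25% of €6621 = €1655.25. Cost to traveler: €1655.25. OOP to date €4460.
#4 (€4742): 25% coinsurance on €4742 = €1185.50. Cost to traveler: €1185.50. OOP to date €5645.50.
Total paid by the traveler: €2754.75 + €50 + €1655.25 + €1185.50 = €5645.50.

€5645.50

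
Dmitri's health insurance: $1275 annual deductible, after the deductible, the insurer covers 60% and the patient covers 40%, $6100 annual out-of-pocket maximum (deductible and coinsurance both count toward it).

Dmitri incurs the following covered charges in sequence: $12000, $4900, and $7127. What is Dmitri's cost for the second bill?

$535

Claim 1 ($12000): deductible takes $1275, $10725 remains; coinsurance $10725 × 40% = $4290. Cost to patient: $5565. OOP to date $5565.
Claim 2 ($4900): 40% coinsurance on $4900 = $1960. OOP would hit $7525 > $6100, so the cap limits the patient to $6100 − $5565 = $535.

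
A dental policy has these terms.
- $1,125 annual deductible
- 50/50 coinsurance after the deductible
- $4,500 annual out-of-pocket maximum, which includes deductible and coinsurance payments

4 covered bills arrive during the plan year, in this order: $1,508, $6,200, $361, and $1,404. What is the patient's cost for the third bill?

Claim 1 — $1,508: $1,125 finishes the deductible; $383 goes to coinsurance; 50% of $383 = $191.50. Patient owes $1,316.50 (running OOP $1,316.50).
Claim 2 — $6,200: 50% coinsurance on $6,200 = $3,100. Patient owes $3,100 (running OOP $4,416.50).
Claim 3 — $361: deductible already satisfied, so patient's share is 50% × $361 = $180.50. That would push OOP to $4,597, over the $4,500 cap, so patient pays $4,500 − $4,416.50 = $83.50.

$83.50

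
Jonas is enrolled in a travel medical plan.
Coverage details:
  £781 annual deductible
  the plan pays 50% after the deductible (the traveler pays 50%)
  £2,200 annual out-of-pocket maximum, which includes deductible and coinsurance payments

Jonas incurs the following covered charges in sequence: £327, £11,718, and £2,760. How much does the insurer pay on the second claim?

Claim 1 — £327: all of it applies to the deductible. Traveler owes £327 (running OOP £327). Plan pays £327 − £327 = £0.
Claim 2 — £11,718: £454 finishes the deductible; £11,264 goes to coinsurance; 50% of £11,264 = £5,632. Together that's £454 + £5,632 = £6,086. Adding that to £327 gives £6,413, past the £2,200 cap; traveler pays only £2,200 − £327 = £1,873. Insurer: £11,718 − £1,873 = £9,845.

£9,845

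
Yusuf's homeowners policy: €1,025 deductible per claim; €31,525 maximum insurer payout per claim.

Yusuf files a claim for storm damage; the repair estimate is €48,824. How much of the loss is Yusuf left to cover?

Subtract the deductible: €48,824 − €1,025 = €47,799.
The €31,525 per-incident cap binds; insurer pays €31,525.
Out of pocket: €48,824 − €31,525 = €17,299.

€17,299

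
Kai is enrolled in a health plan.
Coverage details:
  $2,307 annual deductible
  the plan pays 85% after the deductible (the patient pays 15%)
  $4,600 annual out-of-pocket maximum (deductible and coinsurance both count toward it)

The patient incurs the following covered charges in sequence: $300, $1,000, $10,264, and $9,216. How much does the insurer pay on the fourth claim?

Bill 1, $300: entire amount goes to the deductible. Patient owes $300 (running OOP $300). Insurer: $300 − $300 = $0.
Bill 2, $1,000: fully absorbed by the deductible. Patient owes $1,000 (running OOP $1,300). Insurer: $1,000 − $1,000 = $0.
Bill 3, $10,264: $1,007 finishes the deductible; $9,257 goes to coinsurance; coinsurance $9,257 × 15% = $1,388.55. Patient owes $2,395.55 (running OOP $3,695.55). Plan pays $10,264 − $2,395.55 = $7,868.45.
Bill 4, $9,216: deductible already satisfied, so patient's share is 15% × $9,216 = $1,382.40. Adding that to $3,695.55 gives $5,077.95, past the $4,600 cap; patient pays only $4,600 − $3,695.55 = $904.45. Insurer: $9,216 − $904.45 = $8,311.55.

$8,311.55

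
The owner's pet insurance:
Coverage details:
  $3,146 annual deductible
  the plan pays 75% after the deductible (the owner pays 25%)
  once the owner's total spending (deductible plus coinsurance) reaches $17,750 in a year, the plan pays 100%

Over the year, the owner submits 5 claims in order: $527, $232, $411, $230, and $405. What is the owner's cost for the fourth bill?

$230

Claim 1 ($527): entire amount goes to the deductible. Cost to owner: $527. OOP to date $527.
Claim 2 ($232): entire amount goes to the deductible. Owner pays $232; OOP now $759.
Claim 3 ($411): all of it applies to the deductible. Owner pays $411; OOP now $1,170.
Claim 4 ($230): fully absorbed by the deductible. Owner pays $230; OOP now $1,400.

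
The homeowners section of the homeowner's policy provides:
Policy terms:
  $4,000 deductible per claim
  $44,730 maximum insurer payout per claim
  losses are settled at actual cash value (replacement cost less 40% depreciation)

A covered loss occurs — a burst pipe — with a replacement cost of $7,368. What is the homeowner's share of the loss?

Depreciate 40%: the covered value is $7,368 × 0.6 = $4,420.80.
After the deductible, $4,420.80 − $4,000 = $420.80 remains.
That's under the $44,730 cap, so the insurer reimburses the full $420.80.
Out of pocket: $7,368 − $420.80 = $6,947.20.

$6,947.20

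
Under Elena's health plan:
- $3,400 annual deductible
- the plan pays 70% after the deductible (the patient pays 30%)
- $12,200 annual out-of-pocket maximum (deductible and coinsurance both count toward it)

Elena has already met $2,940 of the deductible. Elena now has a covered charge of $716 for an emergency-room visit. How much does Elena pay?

Remaining deductible: $3,400 − $2,940 = $460.
The remaining $256 (= $716 − $460) moves to coinsurance.
Patient's 30% share of $256 is $76.80.
So the patient owes $460 + $76.80 = $536.80 before any cap.
Cumulative spending $2,940 + $536.80 = $3,476.80 stays under the $12,200 maximum.

$536.80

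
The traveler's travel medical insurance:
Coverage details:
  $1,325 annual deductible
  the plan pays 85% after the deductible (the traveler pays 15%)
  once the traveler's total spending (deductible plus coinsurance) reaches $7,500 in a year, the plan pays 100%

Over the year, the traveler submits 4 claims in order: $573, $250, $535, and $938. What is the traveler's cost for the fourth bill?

$140.70

#1 ($573): fully absorbed by the deductible. Cost to traveler: $573. OOP to date $573.
#2 ($250): fully absorbed by the deductible. Traveler owes $250 (running OOP $823).
#3 ($535): deductible takes $502, $33 remains; 15% of $33 = $4.95. Cost to traveler: $506.95. OOP to date $1,329.95.
#4 ($938): deductible already satisfied, so traveler's share is 15% × $938 = $140.70. Cost to traveler: $140.70. OOP to date $1,470.65.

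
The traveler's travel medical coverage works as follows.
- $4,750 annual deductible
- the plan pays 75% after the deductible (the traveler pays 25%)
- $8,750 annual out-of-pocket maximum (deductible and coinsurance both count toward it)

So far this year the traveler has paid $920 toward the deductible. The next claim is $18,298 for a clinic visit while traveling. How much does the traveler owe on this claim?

$7,447

$920 of the $4,750 deductible is already met, leaving $3,830.
That leaves $18,298 − $3,830 = $14,468 for coinsurance.
25% of $14,468 = $3,617 falls to the traveler.
That puts the traveler's cost at $3,830 + $3,617 = $7,447 before any cap.
Cumulative spending $920 + $7,447 = $8,367 stays under the $8,750 maximum.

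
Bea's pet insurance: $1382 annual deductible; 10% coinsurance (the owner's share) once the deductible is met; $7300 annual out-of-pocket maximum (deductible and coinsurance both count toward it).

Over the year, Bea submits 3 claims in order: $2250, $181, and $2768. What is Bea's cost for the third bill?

Claim 1 — $2250: $1382 to deductible, leaving $868; coinsurance $868 × 10% = $86.80. Cost to owner: $1468.80. OOP to date $1468.80.
Claim 2 — $181: 10% coinsurance on $181 = $18.10. Cost to owner: $18.10. OOP to date $1486.90.
Claim 3 — $2768: deductible met; 10% of $2768 = $276.80. Owner pays $276.80; OOP now $1763.70.

$276.80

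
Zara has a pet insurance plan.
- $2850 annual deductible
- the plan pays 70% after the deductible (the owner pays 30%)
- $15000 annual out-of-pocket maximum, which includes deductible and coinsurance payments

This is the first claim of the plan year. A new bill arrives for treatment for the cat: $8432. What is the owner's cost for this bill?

The full $2850 deductible is still open; $2850 of this bill applies to it.
The remaining $5582 (= $8432 − $2850) moves to coinsurance.
Coinsurance: $5582 × 30% = $1674.60.
That puts the owner's cost at $2850 + $1674.60 = $4524.60 before any cap.
Year-to-date out-of-pocket becomes $0 + $4524.60 = $4524.60, still under the $15000 maximum, so no cap applies.

$4524.60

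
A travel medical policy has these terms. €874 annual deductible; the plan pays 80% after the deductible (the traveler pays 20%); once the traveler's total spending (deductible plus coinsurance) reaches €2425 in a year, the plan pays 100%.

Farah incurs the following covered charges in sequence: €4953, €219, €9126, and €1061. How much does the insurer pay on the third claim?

€8434.60

#1 (€4953): €874 to deductible, leaving €4079; traveler's 20% is €815.80. Cost to traveler: €1689.80. OOP to date €1689.80. Insurer: €4953 − €1689.80 = €3263.20.
#2 (€219): deductible already satisfied, so traveler's share is 20% × €219 = €43.80. Traveler pays €43.80; OOP now €1733.60. Insurer: €219 − €43.80 = €175.20.
#3 (€9126): 20% coinsurance on €9126 = €1825.20. OOP would hit €3558.80 > €2425, so the cap limits the traveler to €2425 − €1733.60 = €691.40. Insurer: €9126 − €691.40 = €8434.60.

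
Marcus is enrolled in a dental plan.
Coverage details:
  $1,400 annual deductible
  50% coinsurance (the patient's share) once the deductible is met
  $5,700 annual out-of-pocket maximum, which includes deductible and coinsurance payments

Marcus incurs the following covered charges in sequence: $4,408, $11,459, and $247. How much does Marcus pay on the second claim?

$2,796

#1 ($4,408): deductible takes $1,400, $3,008 remains; 50% of $3,008 = $1,504. Patient owes $2,904 (running OOP $2,904).
#2 ($11,459): 50% coinsurance on $11,459 = $5,729.50. Adding that to $2,904 gives $8,633.50, past the $5,700 cap; patient pays only $5,700 − $2,904 = $2,796.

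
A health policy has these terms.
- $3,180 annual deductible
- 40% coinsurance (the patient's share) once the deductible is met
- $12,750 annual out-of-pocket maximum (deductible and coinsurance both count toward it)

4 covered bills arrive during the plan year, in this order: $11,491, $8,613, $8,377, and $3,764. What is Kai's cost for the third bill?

Bill 1, $11,491: $3,180 to deductible, leaving $8,311; patient's 40% is $3,324.40. Patient pays $6,504.40; OOP now $6,504.40.
Bill 2, $8,613: 40% coinsurance on $8,613 = $3,445.20. Cost to patient: $3,445.20. OOP to date $9,949.60.
Bill 3, $8,377: deductible already satisfied, so patient's share is 40% × $8,377 = $3,350.80. OOP would hit $13,300.40 > $12,750, so the cap limits the patient to $12,750 − $9,949.60 = $2,800.40.

$2,800.40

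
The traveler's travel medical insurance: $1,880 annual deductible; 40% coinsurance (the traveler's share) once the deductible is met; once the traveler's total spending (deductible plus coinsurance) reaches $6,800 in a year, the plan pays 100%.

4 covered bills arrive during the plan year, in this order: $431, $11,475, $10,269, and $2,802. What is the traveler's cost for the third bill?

$909.60

#1 ($431): fully absorbed by the deductible. Cost to traveler: $431. OOP to date $431.
#2 ($11,475): $1,449 to deductible, leaving $10,026; coinsurance $10,026 × 40% = $4,010.40. Traveler owes $5,459.40 (running OOP $5,890.40).
#3 ($10,269): deductible already satisfied, so traveler's share is 40% × $10,269 = $4,107.60. That would push OOP to $9,998, over the $6,800 cap, so traveler pays $6,800 − $5,890.40 = $909.60.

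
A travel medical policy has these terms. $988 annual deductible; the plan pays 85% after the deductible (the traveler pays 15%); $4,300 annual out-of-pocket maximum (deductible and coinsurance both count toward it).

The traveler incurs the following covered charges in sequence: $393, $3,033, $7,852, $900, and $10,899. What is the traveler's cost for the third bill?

#1 ($393): all of it applies to the deductible. Traveler owes $393 (running OOP $393).
#2 ($3,033): $595 finishes the deductible; $2,438 goes to coinsurance; coinsurance $2,438 × 15% = $365.70. Traveler owes $960.70 (running OOP $1,353.70).
#3 ($7,852): 15% coinsurance on $7,852 = $1,177.80. Traveler owes $1,177.80 (running OOP $2,531.50).

$1,177.80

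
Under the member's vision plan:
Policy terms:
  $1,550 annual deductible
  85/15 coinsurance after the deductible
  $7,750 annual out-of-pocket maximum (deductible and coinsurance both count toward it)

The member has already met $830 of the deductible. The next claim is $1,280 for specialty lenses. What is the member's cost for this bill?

$804

$830 of the $1,550 deductible is already met, leaving $720.
That leaves $1,280 − $720 = $560 for coinsurance.
15% of $560 = $84 falls to the member.
Member responsibility before any cap: $720 + $84 = $804.
Year-to-date out-of-pocket becomes $830 + $804 = $1,634, still under the $7,750 maximum, so no cap applies.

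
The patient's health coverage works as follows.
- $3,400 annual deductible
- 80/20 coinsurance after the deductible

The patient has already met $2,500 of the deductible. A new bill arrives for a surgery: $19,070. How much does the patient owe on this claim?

Deductible still to meet: $3,400 − $2,500 = $900.
After the $900 deductible portion, $19,070 − $900 = $18,170 is subject to coinsurance.
20% of $18,170 = $3,634 falls to the patient.
Patient responsibility: $900 + $3,634 = $4,534.

$4,534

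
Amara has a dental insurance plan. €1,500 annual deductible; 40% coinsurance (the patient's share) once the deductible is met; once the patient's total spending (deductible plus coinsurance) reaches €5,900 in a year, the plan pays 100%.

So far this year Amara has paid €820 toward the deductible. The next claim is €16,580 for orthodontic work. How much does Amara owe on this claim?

€5,080

€820 of the €1,500 deductible is already met, leaving €680.
That leaves €16,580 − €680 = €15,900 for coinsurance.
Coinsurance: €15,900 × 40% = €6,360.
That puts the patient's cost at €680 + €6,360 = €7,040 before any cap.
Year-to-date out-of-pocket would reach €820 + €7,040 = €7,860, above the €5,900 maximum, so the patient pays only €5,900 − €820 = €5,080.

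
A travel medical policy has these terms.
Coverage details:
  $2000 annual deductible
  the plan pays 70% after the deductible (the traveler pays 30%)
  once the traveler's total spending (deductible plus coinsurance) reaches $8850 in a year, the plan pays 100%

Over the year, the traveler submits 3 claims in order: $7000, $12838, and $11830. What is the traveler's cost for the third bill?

Claim 1 — $7000: $2000 to deductible, leaving $5000; traveler's 30% is $1500. Traveler pays $3500; OOP now $3500.
Claim 2 — $12838: deductible met; 30% of $12838 = $3851.40. Cost to traveler: $3851.40. OOP to date $7351.40.
Claim 3 — $11830: deductible already satisfied, so traveler's share is 30% × $11830 = $3549. That would push OOP to $10900.40, over the $8850 cap, so traveler pays $8850 − $7351.40 = $1498.60.

$1498.60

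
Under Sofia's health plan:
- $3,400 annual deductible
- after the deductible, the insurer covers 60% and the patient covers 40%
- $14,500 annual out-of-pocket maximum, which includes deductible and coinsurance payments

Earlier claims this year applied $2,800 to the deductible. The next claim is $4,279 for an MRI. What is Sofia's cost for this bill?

Remaining deductible: $3,400 − $2,800 = $600.
That leaves $4,279 − $600 = $3,679 for coinsurance.
40% of $3,679 = $1,471.60 falls to the patient.
That puts the patient's cost at $600 + $1,471.60 = $2,071.60 before any cap.
Cumulative spending $2,800 + $2,071.60 = $4,871.60 stays under the $14,500 maximum.

$2,071.60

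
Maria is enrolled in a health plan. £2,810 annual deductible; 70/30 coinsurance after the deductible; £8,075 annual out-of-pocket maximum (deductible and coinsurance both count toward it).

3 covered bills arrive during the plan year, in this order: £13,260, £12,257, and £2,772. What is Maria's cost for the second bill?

£2,130

Claim 1 — £13,260: £2,810 finishes the deductible; £10,450 goes to coinsurance; 30% of £10,450 = £3,135. Patient pays £5,945; OOP now £5,945.
Claim 2 — £12,257: 30% coinsurance on £12,257 = £3,677.10. OOP would hit £9,622.10 > £8,075, so the cap limits the patient to £8,075 − £5,945 = £2,130.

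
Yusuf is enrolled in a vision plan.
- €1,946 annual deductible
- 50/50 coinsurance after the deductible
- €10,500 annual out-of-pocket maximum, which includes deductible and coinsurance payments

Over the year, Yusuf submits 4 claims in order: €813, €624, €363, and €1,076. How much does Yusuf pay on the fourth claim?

Bill 1, €813: all of it applies to the deductible. Member owes €813 (running OOP €813).
Bill 2, €624: all of it applies to the deductible. Member owes €624 (running OOP €1,437).
Bill 3, €363: fully absorbed by the deductible. Cost to member: €363. OOP to date €1,800.
Bill 4, €1,076: deductible takes €146, €930 remains; coinsurance €930 × 50% = €465. Member pays €611; OOP now €2,411.

€611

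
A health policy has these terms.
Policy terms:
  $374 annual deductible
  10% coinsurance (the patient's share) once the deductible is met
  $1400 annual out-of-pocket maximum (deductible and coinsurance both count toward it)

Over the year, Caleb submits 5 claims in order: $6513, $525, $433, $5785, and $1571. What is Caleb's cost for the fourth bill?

$316.30

Claim 1 — $6513: deductible takes $374, $6139 remains; 10% of $6139 = $613.90. Patient owes $987.90 (running OOP $987.90).
Claim 2 — $525: deductible already satisfied, so patient's share is 10% × $525 = $52.50. Patient owes $52.50 (running OOP $1040.40).
Claim 3 — $433: deductible already satisfied, so patient's share is 10% × $433 = $43.30. Patient pays $43.30; OOP now $1083.70.
Claim 4 — $5785: 10% coinsurance on $5785 = $578.50. OOP would hit $1662.20 > $1400, so the cap limits the patient to $1400 − $1083.70 = $316.30.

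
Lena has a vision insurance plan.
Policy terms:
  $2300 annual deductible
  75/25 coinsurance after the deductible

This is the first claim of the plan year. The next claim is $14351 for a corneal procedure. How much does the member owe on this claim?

$5312.75

Nothing has been paid toward the $2300 deductible, so the first $2300 of this charge is applied there.
That leaves $14351 − $2300 = $12051 for coinsurance.
Member's 25% share of $12051 is $3012.75.
That puts the member's cost at $2300 + $3012.75 = $5312.75.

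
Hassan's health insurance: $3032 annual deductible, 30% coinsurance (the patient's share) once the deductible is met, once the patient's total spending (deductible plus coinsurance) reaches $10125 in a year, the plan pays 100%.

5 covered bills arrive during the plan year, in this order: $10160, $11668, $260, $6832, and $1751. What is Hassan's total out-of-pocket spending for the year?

#1 ($10160): $3032 finishes the deductible; $7128 goes to coinsurance; 30% of $7128 = $2138.40. Patient owes $5170.40 (running OOP $5170.40).
#2 ($11668): 30% coinsurance on $11668 = $3500.40. Cost to patient: $3500.40. OOP to date $8670.80.
#3 ($260): deductible already satisfied, so patient's share is 30% × $260 = $78. Patient owes $78 (running OOP $8748.80).
#4 ($6832): deductible already satisfied, so patient's share is 30% × $6832 = $2049.60. OOP would hit $10798.40 > $10125, so the cap limits the patient to $10125 − $8748.80 = $1376.20.
#5 ($1751): 30% coinsurance on $1751 = $525.30. Adding that to $10125 gives $10650.30, past the $10125 cap; patient pays only $10125 − $10125 = $0.
Summing the patient's payments: $5170.40 + $3500.40 + $78 + $1376.20 + $0 = $10125.

$10125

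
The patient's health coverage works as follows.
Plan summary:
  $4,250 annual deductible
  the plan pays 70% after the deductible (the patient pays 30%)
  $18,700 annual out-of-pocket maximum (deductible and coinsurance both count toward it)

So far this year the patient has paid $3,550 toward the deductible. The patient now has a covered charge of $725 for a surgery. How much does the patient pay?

$707.50

Deductible still to meet: $4,250 − $3,550 = $700.
The remaining $25 (= $725 − $700) moves to coinsurance.
30% of $25 = $7.50 falls to the patient.
Patient responsibility before any cap: $700 + $7.50 = $707.50.
Total out-of-pocket so far would be $3,550 + $707.50 = $4,257.50, below the $18,700 cap — no reduction.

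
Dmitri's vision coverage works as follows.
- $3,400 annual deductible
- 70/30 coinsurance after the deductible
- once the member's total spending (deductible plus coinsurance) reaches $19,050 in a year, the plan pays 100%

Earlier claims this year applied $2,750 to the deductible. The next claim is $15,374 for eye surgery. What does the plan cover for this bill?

Remaining deductible: $3,400 − $2,750 = $650.
The remaining $14,724 (= $15,374 − $650) moves to coinsurance.
Member's 30% share of $14,724 is $4,417.20.
Member responsibility before any cap: $650 + $4,417.20 = $5,067.20.
Total out-of-pocket so far would be $2,750 + $5,067.20 = $7,817.20, below the $19,050 cap — no reduction.
The plan picks up $15,374 − $5,067.20 = $10,306.80.

$10,306.80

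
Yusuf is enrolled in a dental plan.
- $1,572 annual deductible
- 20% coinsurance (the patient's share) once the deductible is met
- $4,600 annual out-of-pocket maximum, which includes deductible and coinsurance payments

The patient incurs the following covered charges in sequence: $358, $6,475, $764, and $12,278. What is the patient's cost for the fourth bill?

$1,823

Claim 1 — $358: entire amount goes to the deductible. Patient pays $358; OOP now $358.
Claim 2 — $6,475: $1,214 to deductible, leaving $5,261; 20% of $5,261 = $1,052.20. Patient pays $2,266.20; OOP now $2,624.20.
Claim 3 — $764: deductible already satisfied, so patient's share is 20% × $764 = $152.80. Patient owes $152.80 (running OOP $2,777).
Claim 4 — $12,278: 20% coinsurance on $12,278 = $2,455.60. That would push OOP to $5,232.60, over the $4,600 cap, so patient pays $4,600 − $2,777 = $1,823.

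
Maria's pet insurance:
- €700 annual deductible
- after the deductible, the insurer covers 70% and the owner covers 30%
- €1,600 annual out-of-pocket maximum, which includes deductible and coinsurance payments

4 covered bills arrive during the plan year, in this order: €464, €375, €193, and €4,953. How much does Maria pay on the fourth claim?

#1 (€464): entire amount goes to the deductible. Cost to owner: €464. OOP to date €464.
#2 (€375): €236 finishes the deductible; €139 goes to coinsurance; owner's 30% is €41.70. Owner pays €277.70; OOP now €741.70.
#3 (€193): deductible already satisfied, so owner's share is 30% × €193 = €57.90. Cost to owner: €57.90. OOP to date €799.60.
#4 (€4,953): deductible already satisfied, so owner's share is 30% × €4,953 = €1,485.90. Adding that to €799.60 gives €2,285.50, past the €1,600 cap; owner pays only €1,600 − €799.60 = €800.40.

€800.40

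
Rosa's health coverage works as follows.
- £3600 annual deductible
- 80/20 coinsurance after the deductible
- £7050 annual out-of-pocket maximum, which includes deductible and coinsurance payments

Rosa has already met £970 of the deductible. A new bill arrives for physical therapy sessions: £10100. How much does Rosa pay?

£4124

Remaining deductible: £3600 − £970 = £2630.
The remaining £7470 (= £10100 − £2630) moves to coinsurance.
20% of £7470 = £1494 falls to the patient.
That puts the patient's cost at £2630 + £1494 = £4124 before any cap.
Total out-of-pocket so far would be £970 + £4124 = £5094, below the £7050 cap — no reduction.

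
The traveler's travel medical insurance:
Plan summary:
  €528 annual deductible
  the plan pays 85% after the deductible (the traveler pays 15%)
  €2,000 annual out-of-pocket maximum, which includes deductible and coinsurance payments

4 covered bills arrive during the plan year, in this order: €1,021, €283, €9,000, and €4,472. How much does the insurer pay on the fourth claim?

Claim 1 — €1,021: deductible takes €528, €493 remains; 15% of €493 = €73.95. Traveler owes €601.95 (running OOP €601.95). Insurer: €1,021 − €601.95 = €419.05.
Claim 2 — €283: 15% coinsurance on €283 = €42.45. Traveler owes €42.45 (running OOP €644.40). Insurer: €283 − €42.45 = €240.55.
Claim 3 — €9,000: 15% coinsurance on €9,000 = €1,350. Traveler owes €1,350 (running OOP €1,994.40). Insurer: €9,000 − €1,350 = €7,650.
Claim 4 — €4,472: deductible already satisfied, so traveler's share is 15% × €4,472 = €670.80. That would push OOP to €2,665.20, over the €2,000 cap, so traveler pays €2,000 − €1,994.40 = €5.60. Insurer: €4,472 − €5.60 = €4,466.40.

€4,466.40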